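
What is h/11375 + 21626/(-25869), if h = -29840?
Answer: -203585342/58851975 ≈ -3.4593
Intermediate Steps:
h/11375 + 21626/(-25869) = -29840/11375 + 21626/(-25869) = -29840*1/11375 + 21626*(-1/25869) = -5968/2275 - 21626/25869 = -203585342/58851975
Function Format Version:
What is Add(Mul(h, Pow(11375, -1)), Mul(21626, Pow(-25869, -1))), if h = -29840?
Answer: Rational(-203585342, 58851975) ≈ -3.4593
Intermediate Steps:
Add(Mul(h, Pow(11375, -1)), Mul(21626, Pow(-25869, -1))) = Add(Mul(-29840, Pow(11375, -1)), Mul(21626, Pow(-25869, -1))) = Add(Mul(-29840, Rational(1, 11375)), Mul(21626, Rational(-1, 25869))) = Add(Rational(-5968, 2275), Rational(-21626, 25869)) = Rational(-203585342, 58851975)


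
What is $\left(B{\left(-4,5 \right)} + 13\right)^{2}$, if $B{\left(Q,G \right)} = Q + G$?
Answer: $196$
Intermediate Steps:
$B{\left(Q,G \right)} = G + Q$
$\left(B{\left(-4,5 \right)} + 13\right)^{2} = \left(\left(5 - 4\right) + 13\right)^{2} = \left(1 + 13\right)^{2} = 14^{2} = 196$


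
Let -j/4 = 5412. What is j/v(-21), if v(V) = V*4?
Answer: 1804/7 ≈ 257.71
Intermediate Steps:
v(V) = 4*V
j = -21648 (j = -4*5412 = -21648)
j/v(-21) = -21648/(4*(-21)) = -21648/(-84) = -21648*(-1/84) = 1804/7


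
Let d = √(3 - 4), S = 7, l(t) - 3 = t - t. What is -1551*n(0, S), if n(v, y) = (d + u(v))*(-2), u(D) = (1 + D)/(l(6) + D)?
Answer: 1034 + 3102*I ≈ 1034.0 + 3102.0*I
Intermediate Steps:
l(t) = 3 (l(t) = 3 + (t - t) = 3 + 0 = 3)
u(D) = (1 + D)/(3 + D)
d = I (d = √(-1) = I ≈ 1.0*I)
n(v, y) = -2*I - 2*(1 + v)/(3 + v) (n(v, y) = (I + (1 + v)/(3 + v))*(-2) = -2*I - 2*(1 + v)/(3 + v))
-1551*n(0, S) = -3102*(-1 - 1*0 + I*(-3 - 1*0))/(3 + 0) = -3102*(-1 + 0 + I*(-3 + 0))/3 = -3102*(-1 + 0 + I*(-3))/3 = -3102*(-1 + 0 - 3*I)/3 = -3102*(-1 - 3*I)/3 = -1551*(-⅔ - 2*I) = 1034 + 3102*I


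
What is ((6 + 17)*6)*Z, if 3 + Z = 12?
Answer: 1242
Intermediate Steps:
Z = 9 (Z = -3 + 12 = 9)
((6 + 17)*6)*Z = ((6 + 17)*6)*9 = (23*6)*9 = 138*9 = 1242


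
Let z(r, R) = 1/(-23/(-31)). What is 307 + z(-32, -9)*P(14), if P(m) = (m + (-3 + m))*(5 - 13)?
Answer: 861/23 ≈ 37.435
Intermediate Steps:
z(r, R) = 31/23 (z(r, R) = 1/(-23*(-1/31)) = 1/(23/31) = 31/23)
P(m) = 24 - 16*m (P(m) = (-3 + 2*m)*(-8) = 24 - 16*m)
307 + z(-32, -9)*P(14) = 307 + 31*(24 - 16*14)/23 = 307 + 31*(24 - 224)/23 = 307 + (31/23)*(-200) = 307 - 6200/23 = 861/23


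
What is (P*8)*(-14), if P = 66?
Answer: -7392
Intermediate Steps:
(P*8)*(-14) = (66*8)*(-14) = 528*(-14) = -7392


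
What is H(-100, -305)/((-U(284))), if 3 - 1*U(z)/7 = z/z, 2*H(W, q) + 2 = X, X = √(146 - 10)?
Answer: 1/14 - √34/14 ≈ -0.34507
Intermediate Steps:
X = 2*√34 (X = √136 = 2*√34 ≈ 11.662)
H(W, q) = -1 + √34 (H(W, q) = -1 + (2*√34)/2 = -1 + √34)
U(z) = 14 (U(z) = 21 - 7*z/z = 21 - 7*1 = 21 - 7 = 14)
H(-100, -305)/((-U(284))) = (-1 + √34)/((-1*14)) = (-1 + √34)/(-14) = (-1 + √34)*(-1/14) = 1/14 - √34/14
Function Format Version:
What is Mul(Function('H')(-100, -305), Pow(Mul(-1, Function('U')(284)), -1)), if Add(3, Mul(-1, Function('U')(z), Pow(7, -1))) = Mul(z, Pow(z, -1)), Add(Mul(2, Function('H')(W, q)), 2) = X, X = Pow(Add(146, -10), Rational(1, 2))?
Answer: Add(Rational(1, 14), Mul(Rational(-1, 14), Pow(34, Rational(1, 2)))) ≈ -0.34507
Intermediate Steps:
X = Mul(2, Pow(34, Rational(1, 2))) (X = Pow(136, Rational(1, 2)) = Mul(2, Pow(34, Rational(1, 2))) ≈ 11.662)
Function('H')(W, q) = Add(-1, Pow(34, Rational(1, 2))) (Function('H')(W, q) = Add(-1, Mul(Rational(1, 2), Mul(2, Pow(34, Rational(1, 2))))) = Add(-1, Pow(34, Rational(1, 2))))
Function('U')(z) = 14 (Function('U')(z) = Add(21, Mul(-7, Mul(z, Pow(z, -1)))) = Add(21, Mul(-7, 1)) = Add(21, -7) = 14)
Mul(Function('H')(-100, -305), Pow(Mul(-1, Function('U')(284)), -1)) = Mul(Add(-1, Pow(34, Rational(1, 2))), Pow(Mul(-1, 14), -1)) = Mul(Add(-1, Pow(34, Rational(1, 2))), Pow(-14, -1)) = Mul(Add(-1, Pow(34, Rational(1, 2))), Rational(-1, 14)) = Add(Rational(1, 14), Mul(Rational(-1, 14), Pow(34, Rational(1, 2))))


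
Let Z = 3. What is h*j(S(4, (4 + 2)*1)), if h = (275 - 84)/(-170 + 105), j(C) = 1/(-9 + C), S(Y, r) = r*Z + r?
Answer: -191/975 ≈ -0.19590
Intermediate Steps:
S(Y, r) = 4*r (S(Y, r) = r*3 + r = 3*r + r = 4*r)
h = -191/65 (h = 191/(-65) = 191*(-1/65) = -191/65 ≈ -2.9385)
h*j(S(4, (4 + 2)*1)) = -191/(65*(-9 + 4*((4 + 2)*1))) = -191/(65*(-9 + 4*(6*1))) = -191/(65*(-9 + 4*6)) = -191/(65*(-9 + 24)) = -191/65/15 = -191/65*1/15 = -191/975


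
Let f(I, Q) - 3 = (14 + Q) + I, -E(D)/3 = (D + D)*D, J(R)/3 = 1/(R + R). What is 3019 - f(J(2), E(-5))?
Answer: 12605/4 ≈ 3151.3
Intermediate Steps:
J(R) = 3/(2*R) (J(R) = 3/(R + R) = 3/((2*R)) = 3*(1/(2*R)) = 3/(2*R))
E(D) = -6*D² (E(D) = -3*(D + D)*D = -3*2*D*D = -6*D²)
f(I, Q) = 17 + I + Q (f(I, Q) = 3 + ((14 + Q) + I) = 3 + (14 + I + Q) = 17 + I + Q)
3019 - f(J(2), E(-5)) = 3019 - (17 + (3/2)/2 - 6*(-5)²) = 3019 - (17 + (3/2)*(½) - 6*25) = 3019 - (17 + ¾ - 150) = 3019 - 1*(-529/4) = 3019 + 529/4 = 12605/4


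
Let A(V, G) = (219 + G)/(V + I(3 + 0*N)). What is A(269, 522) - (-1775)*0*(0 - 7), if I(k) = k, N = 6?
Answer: 741/272 ≈ 2.7243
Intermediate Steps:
A(V, G) = (219 + G)/(3 + V) (A(V, G) = (219 + G)/(V + (3 + 0*6)) = (219 + G)/(V + (3 + 0)) = (219 + G)/(V + 3) = (219 + G)/(3 + V))
A(269, 522) - (-1775)*0*(0 - 7) = (219 + 522)/(3 + 269) - (-1775)*0*(0 - 7) = 741/272 - (-1775)*0*(-7) = (1/272)*741 - (-1775)*0 = 741/272 - 1*0 = 741/272 + 0 = 741/272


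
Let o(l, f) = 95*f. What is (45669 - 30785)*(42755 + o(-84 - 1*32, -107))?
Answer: 485069560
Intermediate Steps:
(45669 - 30785)*(42755 + o(-84 - 1*32, -107)) = (45669 - 30785)*(42755 + 95*(-107)) = 14884*(42755 - 10165) = 14884*32590 = 485069560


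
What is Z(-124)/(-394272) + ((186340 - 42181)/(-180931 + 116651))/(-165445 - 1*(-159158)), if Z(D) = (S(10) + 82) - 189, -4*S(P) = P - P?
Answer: 12509948971/19917062094240 ≈ 0.00062810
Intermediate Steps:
S(P) = 0 (S(P) = -(P - P)/4 = -¼*0 = 0)
Z(D) = -107 (Z(D) = (0 + 82) - 189 = 82 - 189 = -107)
Z(-124)/(-394272) + ((186340 - 42181)/(-180931 + 116651))/(-165445 - 1*(-159158)) = -107/(-394272) + ((186340 - 42181)/(-180931 + 116651))/(-165445 - 1*(-159158)) = -107*(-1/394272) + (144159/(-64280))/(-165445 + 159158) = 107/394272 + (144159*(-1/64280))/(-6287) = 107/394272 - 144159/64280*(-1/6287) = 107/394272 + 144159/404128360 = 12509948971/19917062094240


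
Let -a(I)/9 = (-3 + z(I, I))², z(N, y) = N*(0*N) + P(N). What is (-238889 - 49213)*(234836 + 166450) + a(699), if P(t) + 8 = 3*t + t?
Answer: -115681105197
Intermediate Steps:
P(t) = -8 + 4*t (P(t) = -8 + (3*t + t) = -8 + 4*t)
z(N, y) = -8 + 4*N (z(N, y) = N*(0*N) + (-8 + 4*N) = N*0 + (-8 + 4*N) = 0 + (-8 + 4*N) = -8 + 4*N)
a(I) = -9*(-11 + 4*I)² (a(I) = -9*(-3 + (-8 + 4*I))² = -9*(-11 + 4*I)²)
(-238889 - 49213)*(234836 + 166450) + a(699) = (-238889 - 49213)*(234836 + 166450) - 9*(-11 + 4*699)² = -288102*401286 - 9*(-11 + 2796)² = -115611299172 - 9*2785² = -115611299172 - 9*7756225 = -115611299172 - 69806025 = -115681105197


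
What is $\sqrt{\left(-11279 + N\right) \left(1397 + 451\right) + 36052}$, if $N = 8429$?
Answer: $2 i \sqrt{1307687} \approx 2287.1 i$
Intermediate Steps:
$\sqrt{\left(-11279 + N\right) \left(1397 + 451\right) + 36052} = \sqrt{\left(-11279 + 8429\right) \left(1397 + 451\right) + 36052} = \sqrt{\left(-2850\right) 1848 + 36052} = \sqrt{-5266800 + 36052} = \sqrt{-5230748} = 2 i \sqrt{1307687}$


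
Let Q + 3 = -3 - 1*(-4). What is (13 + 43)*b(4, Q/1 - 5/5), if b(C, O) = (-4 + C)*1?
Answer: 0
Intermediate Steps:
Q = -2 (Q = -3 + (-3 - 1*(-4)) = -3 + (-3 + 4) = -3 + 1 = -2)
b(C, O) = -4 + C
(13 + 43)*b(4, Q/1 - 5/5) = (13 + 43)*(-4 + 4) = 56*0 = 0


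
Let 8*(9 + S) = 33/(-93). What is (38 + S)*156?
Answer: 280059/62 ≈ 4517.1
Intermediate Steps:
S = -2243/248 (S = -9 + (33/(-93))/8 = -9 + (33*(-1/93))/8 = -9 + (⅛)*(-11/31) = -9 - 11/248 = -2243/248 ≈ -9.0444)
(38 + S)*156 = (38 - 2243/248)*156 = (7181/248)*156 = 280059/62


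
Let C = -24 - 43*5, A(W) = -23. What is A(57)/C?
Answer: 23/239 ≈ 0.096234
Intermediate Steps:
C = -239 (C = -24 - 215 = -239)
A(57)/C = -23/(-239) = -23*(-1/239) = 23/239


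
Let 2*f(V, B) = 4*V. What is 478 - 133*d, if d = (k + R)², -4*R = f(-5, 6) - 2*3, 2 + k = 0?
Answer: -54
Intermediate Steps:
f(V, B) = 2*V (f(V, B) = (4*V)/2 = 2*V)
k = -2 (k = -2 + 0 = -2)
R = 4 (R = -(2*(-5) - 2*3)/4 = -(-10 - 6)/4 = -¼*(-16) = 4)
d = 4 (d = (-2 + 4)² = 2² = 4)
478 - 133*d = 478 - 133*4 = 478 - 532 = -54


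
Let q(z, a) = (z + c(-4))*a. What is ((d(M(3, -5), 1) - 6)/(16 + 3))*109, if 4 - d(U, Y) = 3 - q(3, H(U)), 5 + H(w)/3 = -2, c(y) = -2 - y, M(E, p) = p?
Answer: -11990/19 ≈ -631.05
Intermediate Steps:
H(w) = -21 (H(w) = -15 + 3*(-2) = -15 - 6 = -21)
q(z, a) = a*(2 + z) (q(z, a) = (z + (-2 - 1*(-4)))*a = (z + (-2 + 4))*a = (z + 2)*a = (2 + z)*a = a*(2 + z))
d(U, Y) = -104 (d(U, Y) = 4 - (3 - (-21)*(2 + 3)) = 4 - (3 - (-21)*5) = 4 - (3 - 1*(-105)) = 4 - (3 + 105) = 4 - 1*108 = 4 - 108 = -104)
((d(M(3, -5), 1) - 6)/(16 + 3))*109 = ((-104 - 6)/(16 + 3))*109 = -110/19*109 = -11990/19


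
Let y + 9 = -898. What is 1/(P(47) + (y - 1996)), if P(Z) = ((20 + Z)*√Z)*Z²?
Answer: 2903/1029521309014 + 148003*√47/1029521309014 ≈ 9.8838e-7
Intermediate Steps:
y = -907 (y = -9 - 898 = -907)
P(Z) = Z^(5/2)*(20 + Z) (P(Z) = (√Z*(20 + Z))*Z² = Z^(5/2)*(20 + Z))
1/(P(47) + (y - 1996)) = 1/(47^(5/2)*(20 + 47) + (-907 - 1996)) = 1/((2209*√47)*67 - 2903) = 1/(148003*√47 - 2903) = 1/(-2903 + 148003*√47)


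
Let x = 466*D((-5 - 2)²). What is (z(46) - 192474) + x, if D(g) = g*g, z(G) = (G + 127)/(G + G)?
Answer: 85228237/92 ≈ 9.2639e+5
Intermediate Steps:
z(G) = (127 + G)/(2*G) (z(G) = (127 + G)/((2*G)) = (127 + G)*(1/(2*G)) = (127 + G)/(2*G))
D(g) = g²
x = 1118866 (x = 466*((-5 - 2)²)² = 466*((-7)²)² = 466*49² = 466*2401 = 1118866)
(z(46) - 192474) + x = ((½)*(127 + 46)/46 - 192474) + 1118866 = ((½)*(1/46)*173 - 192474) + 1118866 = (173/92 - 192474) + 1118866 = -17707435/92 + 1118866 = 85228237/92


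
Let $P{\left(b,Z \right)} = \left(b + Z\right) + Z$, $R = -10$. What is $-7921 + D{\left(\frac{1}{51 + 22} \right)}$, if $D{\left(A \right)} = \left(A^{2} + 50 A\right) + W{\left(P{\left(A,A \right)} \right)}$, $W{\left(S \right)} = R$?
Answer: $- \frac{42260648}{5329} \approx -7930.3$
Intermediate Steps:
$P{\left(b,Z \right)} = b + 2 Z$ ($P{\left(b,Z \right)} = \left(Z + b\right) + Z = b + 2 Z$)
$W{\left(S \right)} = -10$
$D{\left(A \right)} = -10 + A^{2} + 50 A$ ($D{\left(A \right)} = \left(A^{2} + 50 A\right) - 10 = -10 + A^{2} + 50 A$)
$-7921 + D{\left(\frac{1}{51 + 22} \right)} = -7921 + \left(-10 + \left(\frac{1}{51 + 22}\right)^{2} + \frac{50}{51 + 22}\right) = -7921 + \left(-10 + \left(\frac{1}{73}\right)^{2} + \frac{50}{73}\right) = -7921 + \left(-10 + \left(\frac{1}{73}\right)^{2} + 50 \cdot \frac{1}{73}\right) = -7921 + \left(-10 + \frac{1}{5329} + \frac{50}{73}\right) = -7921 - \frac{49639}{5329} = - \frac{42260648}{5329}$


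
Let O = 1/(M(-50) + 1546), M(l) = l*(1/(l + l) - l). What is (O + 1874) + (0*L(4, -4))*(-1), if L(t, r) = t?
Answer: 3573716/1907 ≈ 1874.0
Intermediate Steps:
M(l) = l*(1/(2*l) - l)
O = -2/1907 (O = 1/((1/2 - 1*(-50)**2) + 1546) = 1/((1/2 - 1*2500) + 1546) = 1/((1/2 - 2500) + 1546) = 1/(-4999/2 + 1546) = 1/(-1907/2) = -2/1907 ≈ -0.0010488)
(O + 1874) + (0*L(4, -4))*(-1) = (-2/1907 + 1874) + (0*4)*(-1) = 3573716/1907 + 0*(-1) = 3573716/1907 + 0 = 3573716/1907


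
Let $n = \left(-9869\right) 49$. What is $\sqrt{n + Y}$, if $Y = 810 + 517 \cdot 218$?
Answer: $i \sqrt{370065} \approx 608.33 i$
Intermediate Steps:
$n = -483581$
$Y = 113516$ ($Y = 810 + 112706 = 113516$)
$\sqrt{n + Y} = \sqrt{-483581 + 113516} = \sqrt{-370065} = i \sqrt{370065}$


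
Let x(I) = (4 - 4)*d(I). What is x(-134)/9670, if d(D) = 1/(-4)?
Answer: 0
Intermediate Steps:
d(D) = -¼
x(I) = 0 (x(I) = (4 - 4)*(-¼) = 0*(-¼) = 0)
x(-134)/9670 = 0/9670 = 0*(1/9670) = 0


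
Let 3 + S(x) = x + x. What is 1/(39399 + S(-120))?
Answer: 1/39156 ≈ 2.5539e-5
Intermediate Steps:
S(x) = -3 + 2*x (S(x) = -3 + (x + x) = -3 + 2*x)
1/(39399 + S(-120)) = 1/(39399 + (-3 + 2*(-120))) = 1/(39399 + (-3 - 240)) = 1/(39399 - 243) = 1/39156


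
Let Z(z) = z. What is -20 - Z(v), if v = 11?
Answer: -31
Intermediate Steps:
-20 - Z(v) = -20 - 1*11 = -20 - 11 = -31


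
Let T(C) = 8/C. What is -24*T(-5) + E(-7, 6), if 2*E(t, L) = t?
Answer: 349/10 ≈ 34.900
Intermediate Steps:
E(t, L) = t/2
-24*T(-5) + E(-7, 6) = -192/(-5) + (1/2)*(-7) = -192*(-1)/5 - 7/2 = -24*(-8/5) - 7/2 = 192/5 - 7/2 = 349/10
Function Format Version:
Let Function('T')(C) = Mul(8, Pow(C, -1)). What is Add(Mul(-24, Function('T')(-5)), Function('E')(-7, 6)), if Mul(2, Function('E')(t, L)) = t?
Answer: Rational(349, 10) ≈ 34.900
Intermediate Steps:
Function('E')(t, L) = Mul(Rational(1, 2), t)
Add(Mul(-24, Function('T')(-5)), Function('E')(-7, 6)) = Add(Mul(-24, Mul(8, Pow(-5, -1))), Mul(Rational(1, 2), -7)) = Add(Mul(-24, Mul(8, Rational(-1, 5))), Rational(-7, 2)) = Add(Mul(-24, Rational(-8, 5)), Rational(-7, 2)) = Add(Rational(192, 5), Rational(-7, 2)) = Rational(349, 10)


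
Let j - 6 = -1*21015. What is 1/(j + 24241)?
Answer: 1/3232 ≈ 0.00030941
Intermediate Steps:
j = -21009 (j = 6 - 1*21015 = 6 - 21015 = -21009)
1/(j + 24241) = 1/(-21009 + 24241) = 1/3232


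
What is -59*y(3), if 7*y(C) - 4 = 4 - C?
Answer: -295/7 ≈ -42.143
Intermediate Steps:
y(C) = 8/7 - C/7 (y(C) = 4/7 + (4 - C)/7 = 4/7 + (4/7 - C/7) = 8/7 - C/7)
-59*y(3) = -59*(8/7 - ⅐*3) = -59*(8/7 - 3/7) = -59*5/7 = -295/7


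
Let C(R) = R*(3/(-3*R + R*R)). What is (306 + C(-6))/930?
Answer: 917/2790 ≈ 0.32867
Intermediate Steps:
C(R) = 3*R/(R² - 3*R) (C(R) = R*(3/(-3*R + R²)) = R*(3/(R² - 3*R)) = 3*R/(R² - 3*R))
(306 + C(-6))/930 = (306 + 3/(-3 - 6))/930 = (306 + 3/(-9))*(1/930) = (306 + 3*(-⅑))*(1/930) = (306 - ⅓)*(1/930) = (917/3)*(1/930) = 917/2790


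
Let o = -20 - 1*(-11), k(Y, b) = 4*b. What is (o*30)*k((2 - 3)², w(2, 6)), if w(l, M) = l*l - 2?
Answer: -2160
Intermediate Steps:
w(l, M) = -2 + l² (w(l, M) = l² - 2 = -2 + l²)
o = -9 (o = -20 + 11 = -9)
(o*30)*k((2 - 3)², w(2, 6)) = (-9*30)*(4*(-2 + 2²)) = -1080*(-2 + 4) = -1080*2 = -270*8 = -2160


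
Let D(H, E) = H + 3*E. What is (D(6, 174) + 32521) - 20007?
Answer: 13042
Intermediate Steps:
(D(6, 174) + 32521) - 20007 = ((6 + 3*174) + 32521) - 20007 = ((6 + 522) + 32521) - 20007 = (528 + 32521) - 20007 = 33049 - 20007 = 13042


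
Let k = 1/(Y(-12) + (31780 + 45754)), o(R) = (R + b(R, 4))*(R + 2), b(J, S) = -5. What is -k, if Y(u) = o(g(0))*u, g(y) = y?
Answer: -1/77654 ≈ -1.2878e-5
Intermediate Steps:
o(R) = (-5 + R)*(2 + R) (o(R) = (R - 5)*(R + 2) = (-5 + R)*(2 + R))
Y(u) = -10*u (Y(u) = (-10 + 0² - 3*0)*u = (-10 + 0 + 0)*u = -10*u)
k = 1/77654 (k = 1/(-10*(-12) + (31780 + 45754)) = 1/(120 + 77534) = 1/77654 ≈ 1.2878e-5)
-k = -1*1/77654 = -1/77654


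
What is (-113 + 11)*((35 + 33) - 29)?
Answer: -3978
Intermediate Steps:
(-113 + 11)*((35 + 33) - 29) = -102*(68 - 29) = -102*39 = -3978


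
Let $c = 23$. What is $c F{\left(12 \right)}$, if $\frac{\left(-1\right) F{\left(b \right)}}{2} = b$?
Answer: $-552$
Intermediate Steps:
$F{\left(b \right)} = - 2 b$
$c F{\left(12 \right)} = 23 \left(\left(-2\right) 12\right) = 23 \left(-24\right) = -552$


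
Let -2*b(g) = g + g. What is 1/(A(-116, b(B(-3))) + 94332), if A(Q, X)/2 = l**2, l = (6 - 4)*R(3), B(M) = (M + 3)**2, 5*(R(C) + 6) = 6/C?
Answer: 25/2364572 ≈ 1.0573e-5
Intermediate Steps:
R(C) = -6 + 6/(5*C) (R(C) = -6 + (6/C)/5 = -6 + 6/(5*C))
B(M) = (3 + M)**2
l = -56/5 (l = (6 - 4)*(-6 + (6/5)/3) = 2*(-6 + (6/5)*(1/3)) = 2*(-6 + 2/5) = 2*(-28/5) = -56/5 ≈ -11.200)
b(g) = -g (b(g) = -(g + g)/2 = -g)
A(Q, X) = 6272/25 (A(Q, X) = 2*(-56/5)**2 = 2*(3136/25) = 6272/25)
1/(A(-116, b(B(-3))) + 94332) = 1/(6272/25 + 94332) = 1/(2364572/25) = 25/2364572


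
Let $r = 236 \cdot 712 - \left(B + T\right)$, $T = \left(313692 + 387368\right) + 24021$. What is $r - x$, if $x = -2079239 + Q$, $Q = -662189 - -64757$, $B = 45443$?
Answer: $2074179$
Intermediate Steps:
$T = 725081$ ($T = 701060 + 24021 = 725081$)
$Q = -597432$ ($Q = -662189 + 64757 = -597432$)
$r = -602492$ ($r = 236 \cdot 712 - \left(45443 + 725081\right) = 168032 - 770524 = -602492$)
$x = -2676671$ ($x = -2079239 - 597432 = -2676671$)
$r - x = -602492 - -2676671 = -602492 + 2676671 = 2074179$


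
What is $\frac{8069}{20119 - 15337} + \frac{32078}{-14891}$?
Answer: $- \frac{33241517}{71208762} \approx -0.46682$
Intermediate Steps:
$\frac{8069}{20119 - 15337} + \frac{32078}{-14891} = \frac{8069}{4782} + 32078 \left(- \frac{1}{14891}\right) = 8069 \cdot \frac{1}{4782} - \frac{32078}{14891} = \frac{8069}{4782} - \frac{32078}{14891} = - \frac{33241517}{71208762}$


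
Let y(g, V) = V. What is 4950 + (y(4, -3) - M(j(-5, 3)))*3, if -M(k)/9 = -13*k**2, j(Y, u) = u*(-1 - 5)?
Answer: -108783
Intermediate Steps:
j(Y, u) = -6*u (j(Y, u) = u*(-6) = -6*u)
M(k) = 117*k**2 (M(k) = -(-117)*k**2 = 117*k**2)
4950 + (y(4, -3) - M(j(-5, 3)))*3 = 4950 + (-3 - 117*(-6*3)**2)*3 = 4950 + (-3 - 117*(-18)**2)*3 = 4950 + (-3 - 117*324)*3 = 4950 + (-3 - 1*37908)*3 = 4950 + (-3 - 37908)*3 = 4950 - 37911*3 = 4950 - 113733 = -108783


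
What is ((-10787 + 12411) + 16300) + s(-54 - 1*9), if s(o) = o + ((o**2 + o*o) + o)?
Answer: 25736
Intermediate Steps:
s(o) = 2*o + 2*o**2 (s(o) = o + ((o**2 + o**2) + o) = o + (2*o**2 + o) = o + (o + 2*o**2) = 2*o + 2*o**2)
((-10787 + 12411) + 16300) + s(-54 - 1*9) = ((-10787 + 12411) + 16300) + 2*(-54 - 1*9)*(1 + (-54 - 1*9)) = (1624 + 16300) + 2*(-54 - 9)*(1 + (-54 - 9)) = 17924 + 2*(-63)*(1 - 63) = 17924 + 2*(-63)*(-62) = 17924 + 7812 = 25736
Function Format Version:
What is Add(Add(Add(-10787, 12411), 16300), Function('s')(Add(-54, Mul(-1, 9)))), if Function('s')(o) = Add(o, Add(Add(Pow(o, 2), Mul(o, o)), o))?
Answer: 25736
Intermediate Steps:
Function('s')(o) = Add(Mul(2, o), Mul(2, Pow(o, 2))) (Function('s')(o) = Add(o, Add(Add(Pow(o, 2), Pow(o, 2)), o)) = Add(o, Add(Mul(2, Pow(o, 2)), o)) = Add(o, Add(o, Mul(2, Pow(o, 2)))) = Add(Mul(2, o), Mul(2, Pow(o, 2))))
Add(Add(Add(-10787, 12411), 16300), Function('s')(Add(-54, Mul(-1, 9)))) = Add(Add(Add(-10787, 12411), 16300), Mul(2, Add(-54, Mul(-1, 9)), Add(1, Add(-54, Mul(-1, 9))))) = Add(Add(1624, 16300), Mul(2, Add(-54, -9), Add(1, Add(-54, -9)))) = Add(17924, Mul(2, -63, Add(1, -63))) = Add(17924, Mul(2, -63, -62)) = Add(17924, 7812) = 25736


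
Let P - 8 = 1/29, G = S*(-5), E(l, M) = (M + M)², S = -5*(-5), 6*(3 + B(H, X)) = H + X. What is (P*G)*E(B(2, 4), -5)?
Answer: -2912500/29 ≈ -1.0043e+5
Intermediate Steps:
B(H, X) = -3 + H/6 + X/6 (B(H, X) = -3 + (H + X)/6 = -3 + (H/6 + X/6) = -3 + H/6 + X/6)
S = 25
E(l, M) = 4*M² (E(l, M) = (2*M)² = 4*M²)
G = -125 (G = 25*(-5) = -125)
P = 233/29 (P = 8 + 1/29 = 233/29 ≈ 8.0345)
(P*G)*E(B(2, 4), -5) = ((233/29)*(-125))*(4*(-5)²) = -116500*25/29 = -29125/29*100 = -2912500/29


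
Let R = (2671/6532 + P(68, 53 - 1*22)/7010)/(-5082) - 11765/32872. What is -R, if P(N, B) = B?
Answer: 4074930389577/11382973110740 ≈ 0.35798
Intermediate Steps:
R = -4074930389577/11382973110740 (R = (2671/6532 + (53 - 1*22)/7010)/(-5082) - 11765/32872 = (2671*(1/6532) + (53 - 22)*(1/7010))*(-1/5082) - 11765*1/32872 = (2671/6532 + 31*(1/7010))*(-1/5082) - 11765/32872 = (2671/6532 + 31/7010)*(-1/5082) - 11765/32872 = (9463101/22894660)*(-1/5082) - 11765/32872 = -3154367/38783554040 - 11765/32872 = -4074930389577/11382973110740 ≈ -0.35798)
-R = -1*(-4074930389577/11382973110740) = 4074930389577/11382973110740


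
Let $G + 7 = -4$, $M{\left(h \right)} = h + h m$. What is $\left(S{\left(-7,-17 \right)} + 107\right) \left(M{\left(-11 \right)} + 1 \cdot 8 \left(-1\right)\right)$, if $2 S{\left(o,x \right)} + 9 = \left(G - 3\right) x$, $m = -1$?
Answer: $-1772$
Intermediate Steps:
$M{\left(h \right)} = 0$ ($M{\left(h \right)} = h + h \left(-1\right) = h - h = 0$)
$G = -11$ ($G = -7 - 4 = -11$)
$S{\left(o,x \right)} = - \frac{9}{2} - 7 x$ ($S{\left(o,x \right)} = - \frac{9}{2} + \frac{\left(-11 - 3\right) x}{2} = - \frac{9}{2} + \frac{\left(-14\right) x}{2} = - \frac{9}{2} - 7 x$)
$\left(S{\left(-7,-17 \right)} + 107\right) \left(M{\left(-11 \right)} + 1 \cdot 8 \left(-1\right)\right) = \left(\left(- \frac{9}{2} - -119\right) + 107\right) \left(0 + 1 \cdot 8 \left(-1\right)\right) = \left(\left(- \frac{9}{2} + 119\right) + 107\right) \left(0 + 8 \left(-1\right)\right) = \left(\frac{229}{2} + 107\right) \left(0 - 8\right) = \frac{443}{2} \left(-8\right) = -1772$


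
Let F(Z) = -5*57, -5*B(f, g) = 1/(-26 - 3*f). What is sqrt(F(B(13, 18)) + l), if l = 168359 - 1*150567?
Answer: sqrt(17507) ≈ 132.31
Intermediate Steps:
l = 17792 (l = 168359 - 150567 = 17792)
B(f, g) = -1/(5*(-26 - 3*f))
F(Z) = -285
sqrt(F(B(13, 18)) + l) = sqrt(-285 + 17792) = sqrt(17507)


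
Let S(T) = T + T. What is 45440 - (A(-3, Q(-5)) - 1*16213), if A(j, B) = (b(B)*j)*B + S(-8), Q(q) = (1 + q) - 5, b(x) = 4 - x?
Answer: 61318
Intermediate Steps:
Q(q) = -4 + q
S(T) = 2*T
A(j, B) = -16 + B*j*(4 - B) (A(j, B) = ((4 - B)*j)*B + 2*(-8) = (j*(4 - B))*B - 16 = B*j*(4 - B) - 16 = -16 + B*j*(4 - B))
45440 - (A(-3, Q(-5)) - 1*16213) = 45440 - ((-16 - 1*(-4 - 5)*(-3)*(-4 + (-4 - 5))) - 1*16213) = 45440 - ((-16 - 1*(-9)*(-3)*(-4 - 9)) - 16213) = 45440 - ((-16 - 1*(-9)*(-3)*(-13)) - 16213) = 45440 - ((-16 + 351) - 16213) = 45440 - (335 - 16213) = 45440 - 1*(-15878) = 45440 + 15878 = 61318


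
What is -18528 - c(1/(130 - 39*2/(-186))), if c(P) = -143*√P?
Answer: -18528 + 11*√125333/311 ≈ -18515.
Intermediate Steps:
-18528 - c(1/(130 - 39*2/(-186))) = -18528 - (-143)*√(1/(130 - 39*2/(-186))) = -18528 - (-143)*√(1/(130 - 78*(-1/186))) = -18528 - (-143)*√(1/(130 + 13/31)) = -18528 - (-143)*√(1/(4043/31)) = -18528 - (-143)*√(31/4043) = -18528 - (-143)*√125333/4043 = -18528 - (-11)*√125333/311 = -18528 + 11*√125333/311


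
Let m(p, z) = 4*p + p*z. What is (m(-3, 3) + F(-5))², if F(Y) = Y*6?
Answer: 2601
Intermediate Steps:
F(Y) = 6*Y
(m(-3, 3) + F(-5))² = (-3*(4 + 3) + 6*(-5))² = (-3*7 - 30)² = (-21 - 30)² = (-51)² = 2601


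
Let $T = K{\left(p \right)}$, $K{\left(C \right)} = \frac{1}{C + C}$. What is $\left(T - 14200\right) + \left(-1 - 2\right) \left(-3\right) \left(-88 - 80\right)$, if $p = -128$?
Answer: $- \frac{4022273}{256} \approx -15712.0$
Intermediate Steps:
$K{\left(C \right)} = \frac{1}{2 C}$
$T = - \frac{1}{256}$ ($T = \frac{1}{2 \left(-128\right)} = \frac{1}{2} \left(- \frac{1}{128}\right) = - \frac{1}{256} \approx -0.0039063$)
$\left(T - 14200\right) + \left(-1 - 2\right) \left(-3\right) \left(-88 - 80\right) = \left(- \frac{1}{256} - 14200\right) + \left(-1 - 2\right) \left(-3\right) \left(-88 - 80\right) = - \frac{3635201}{256} + \left(-3\right) \left(-3\right) \left(-168\right) = - \frac{3635201}{256} + 9 \left(-168\right) = - \frac{3635201}{256} - 1512 = - \frac{4022273}{256}$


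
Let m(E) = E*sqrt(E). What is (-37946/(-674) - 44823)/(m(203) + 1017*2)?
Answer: 30685692852/1424927327 - 3062534734*sqrt(203)/1424927327 ≈ -9.0873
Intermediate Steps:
m(E) = E**(3/2)
(-37946/(-674) - 44823)/(m(203) + 1017*2) = (-37946/(-674) - 44823)/(203**(3/2) + 1017*2) = (-37946*(-1/674) - 44823)/(203*sqrt(203) + 2034) = (18973/337 - 44823)/(2034 + 203*sqrt(203)) = -15086378/(337*(2034 + 203*sqrt(203)))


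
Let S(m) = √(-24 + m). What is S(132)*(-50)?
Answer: -300*√3 ≈ -519.62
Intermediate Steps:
S(132)*(-50) = √(-24 + 132)*(-50) = √108*(-50) = (6*√3)*(-50) = -300*√3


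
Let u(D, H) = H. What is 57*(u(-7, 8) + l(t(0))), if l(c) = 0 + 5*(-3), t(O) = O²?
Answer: -399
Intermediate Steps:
l(c) = -15 (l(c) = 0 - 15 = -15)
57*(u(-7, 8) + l(t(0))) = 57*(8 - 15) = 57*(-7) = -399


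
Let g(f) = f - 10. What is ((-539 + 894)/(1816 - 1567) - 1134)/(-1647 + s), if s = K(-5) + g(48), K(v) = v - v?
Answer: 282011/400641 ≈ 0.70390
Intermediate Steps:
K(v) = 0
g(f) = -10 + f
s = 38 (s = 0 + (-10 + 48) = 0 + 38 = 38)
((-539 + 894)/(1816 - 1567) - 1134)/(-1647 + s) = ((-539 + 894)/(1816 - 1567) - 1134)/(-1647 + 38) = (355/249 - 1134)/(-1609) = (355*(1/249) - 1134)*(-1/1609) = (355/249 - 1134)*(-1/1609) = -282011/249*(-1/1609) = 282011/400641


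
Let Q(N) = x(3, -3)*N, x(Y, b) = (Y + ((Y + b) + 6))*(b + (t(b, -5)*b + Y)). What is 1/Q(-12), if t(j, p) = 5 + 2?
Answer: 1/2268 ≈ 0.00044092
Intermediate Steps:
t(j, p) = 7
x(Y, b) = (Y + 8*b)*(6 + b + 2*Y) (x(Y, b) = (Y + ((Y + b) + 6))*(b + (7*b + Y)) = (Y + (6 + Y + b))*(b + (Y + 7*b)) = (6 + b + 2*Y)*(Y + 8*b) = (Y + 8*b)*(6 + b + 2*Y))
Q(N) = -189*N (Q(N) = (2*3² + 6*3 + 8*(-3)² + 48*(-3) + 17*3*(-3))*N = (2*9 + 18 + 8*9 - 144 - 153)*N = (18 + 18 + 72 - 144 - 153)*N = -189*N)
1/Q(-12) = 1/(-189*(-12)) = 1/2268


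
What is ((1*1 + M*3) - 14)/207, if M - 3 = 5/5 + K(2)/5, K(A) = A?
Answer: 1/1035 ≈ 0.00096618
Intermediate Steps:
M = 22/5 (M = 3 + (5/5 + 2/5) = 3 + (5*(1/5) + 2*(1/5)) = 3 + (1 + 2/5) = 3 + 7/5 = 22/5 ≈ 4.4000)
((1*1 + M*3) - 14)/207 = ((1*1 + (22/5)*3) - 14)/207 = ((1 + 66/5) - 14)*(1/207) = (71/5 - 14)*(1/207) = (1/5)*(1/207) = 1/1035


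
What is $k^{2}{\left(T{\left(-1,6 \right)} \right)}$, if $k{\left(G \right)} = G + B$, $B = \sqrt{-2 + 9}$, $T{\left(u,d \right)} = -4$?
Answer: $\left(4 - \sqrt{7}\right)^{2} \approx 1.834$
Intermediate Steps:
$B = \sqrt{7} \approx 2.6458$
$k{\left(G \right)} = G + \sqrt{7}$
$k^{2}{\left(T{\left(-1,6 \right)} \right)} = \left(-4 + \sqrt{7}\right)^{2}$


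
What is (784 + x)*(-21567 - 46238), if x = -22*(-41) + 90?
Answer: -120421680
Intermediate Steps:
x = 992 (x = 902 + 90 = 992)
(784 + x)*(-21567 - 46238) = (784 + 992)*(-21567 - 46238) = 1776*(-67805) = -120421680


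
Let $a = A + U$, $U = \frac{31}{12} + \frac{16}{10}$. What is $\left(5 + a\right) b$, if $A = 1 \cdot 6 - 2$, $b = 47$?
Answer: $\frac{37177}{60} \approx 619.62$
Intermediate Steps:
$U = \frac{251}{60}$ ($U = 31 \cdot \frac{1}{12} + 16 \cdot \frac{1}{10} = \frac{31}{12} + \frac{8}{5} = \frac{251}{60} \approx 4.1833$)
$A = 4$ ($A = 6 - 2 = 4$)
$a = \frac{491}{60}$ ($a = 4 + \frac{251}{60} = \frac{491}{60} \approx 8.1833$)
$\left(5 + a\right) b = \left(5 + \frac{491}{60}\right) 47 = \frac{791}{60} \cdot 47 = \frac{37177}{60}$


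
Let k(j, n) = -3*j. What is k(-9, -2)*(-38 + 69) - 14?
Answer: 823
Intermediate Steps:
k(-9, -2)*(-38 + 69) - 14 = (-3*(-9))*(-38 + 69) - 14 = 27*31 - 14 = 837 - 14 = 823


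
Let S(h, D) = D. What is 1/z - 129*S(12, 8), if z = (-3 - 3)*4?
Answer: -24769/24 ≈ -1032.0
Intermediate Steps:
z = -24 (z = -6*4 = -24)
1/z - 129*S(12, 8) = 1/(-24) - 129*8 = -1/24 - 1032 = -24769/24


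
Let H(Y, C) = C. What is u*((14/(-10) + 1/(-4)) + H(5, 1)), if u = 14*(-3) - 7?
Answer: 637/20 ≈ 31.850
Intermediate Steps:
u = -49 (u = -42 - 7 = -49)
u*((14/(-10) + 1/(-4)) + H(5, 1)) = -49*((14/(-10) + 1/(-4)) + 1) = -49*((14*(-⅒) + 1*(-¼)) + 1) = -49*((-7/5 - ¼) + 1) = -49*(-33/20 + 1) = -49*(-13/20) = 637/20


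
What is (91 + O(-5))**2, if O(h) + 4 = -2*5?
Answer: 5929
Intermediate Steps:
O(h) = -14 (O(h) = -4 - 2*5 = -4 - 10 = -14)
(91 + O(-5))**2 = (91 - 14)**2 = 77**2 = 5929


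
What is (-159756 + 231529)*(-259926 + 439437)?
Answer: 12884043003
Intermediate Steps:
(-159756 + 231529)*(-259926 + 439437) = 71773*179511 = 12884043003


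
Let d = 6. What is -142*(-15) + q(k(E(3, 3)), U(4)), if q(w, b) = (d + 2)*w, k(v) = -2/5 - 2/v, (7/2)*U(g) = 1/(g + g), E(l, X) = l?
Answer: 31822/15 ≈ 2121.5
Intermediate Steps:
U(g) = 1/(7*g) (U(g) = 2/(7*(g + g)) = 2/(7*((2*g))) = 2*(1/(2*g))/7 = 1/(7*g))
k(v) = -⅖ - 2/v (k(v) = -2*⅕ - 2/v = -⅖ - 2/v)
q(w, b) = 8*w (q(w, b) = (6 + 2)*w = 8*w)
-142*(-15) + q(k(E(3, 3)), U(4)) = -142*(-15) + 8*(-⅖ - 2/3) = 2130 + 8*(-⅖ - 2*⅓) = 2130 + 8*(-⅖ - ⅔) = 2130 + 8*(-16/15) = 2130 - 128/15 = 31822/15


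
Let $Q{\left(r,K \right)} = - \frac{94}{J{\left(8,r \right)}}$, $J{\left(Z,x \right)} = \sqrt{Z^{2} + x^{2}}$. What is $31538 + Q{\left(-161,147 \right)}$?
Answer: $31538 - \frac{94 \sqrt{25985}}{25985} \approx 31537.0$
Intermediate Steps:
$Q{\left(r,K \right)} = - \frac{94}{\sqrt{64 + r^{2}}}$ ($Q{\left(r,K \right)} = - \frac{94}{\sqrt{8^{2} + r^{2}}} = - \frac{94}{\sqrt{64 + r^{2}}}$)
$31538 + Q{\left(-161,147 \right)} = 31538 - \frac{94}{\sqrt{64 + \left(-161\right)^{2}}} = 31538 - \frac{94}{\sqrt{64 + 25921}} = 31538 - \frac{94}{\sqrt{25985}} = 31538 - 94 \frac{\sqrt{25985}}{25985} = 31538 - \frac{94 \sqrt{25985}}{25985}$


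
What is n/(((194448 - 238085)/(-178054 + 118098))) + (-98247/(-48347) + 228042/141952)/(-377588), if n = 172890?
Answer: 13430796217130924002816557/56539780757447333632 ≈ 2.3755e+5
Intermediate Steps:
n/(((194448 - 238085)/(-178054 + 118098))) + (-98247/(-48347) + 228042/141952)/(-377588) = 172890/(((194448 - 238085)/(-178054 + 118098))) + (-98247/(-48347) + 228042/141952)/(-377588) = 172890/((-43637/(-59956))) + (-98247*(-1/48347) + 228042*(1/141952))*(-1/377588) = 172890/((-43637*(-1/59956))) + (98247/48347 + 114021/70976)*(-1/377588) = 172890/(43637/59956) + (12485752359/3431476672)*(-1/377588) = 172890*(59956/43637) - 12485752359/1295684413627136 = 10365792840/43637 - 12485752359/1295684413627136 = 13430796217130924002816557/56539780757447333632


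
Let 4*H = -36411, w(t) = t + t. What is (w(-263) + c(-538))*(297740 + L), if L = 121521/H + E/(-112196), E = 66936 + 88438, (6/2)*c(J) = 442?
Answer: -115139080429438136/1021292139 ≈ -1.1274e+8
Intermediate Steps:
w(t) = 2*t
c(J) = 442/3 (c(J) = (⅓)*442 = 442/3)
E = 155374
H = -36411/4 (H = (¼)*(-36411) = -36411/4 ≈ -9102.8)
L = -10032333863/680861426 (L = 121521/(-36411/4) + 155374/(-112196) = 121521*(-4/36411) + 155374*(-1/112196) = -162028/12137 - 77687/56098 = -10032333863/680861426 ≈ -14.735)
(w(-263) + c(-538))*(297740 + L) = (2*(-263) + 442/3)*(297740 - 10032333863/680861426) = (-526 + 442/3)*(202709648643377/680861426) = -1136/3*202709648643377/680861426 = -115139080429438136/1021292139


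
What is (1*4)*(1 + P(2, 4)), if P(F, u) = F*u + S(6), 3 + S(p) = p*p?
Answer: 168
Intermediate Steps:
S(p) = -3 + p² (S(p) = -3 + p*p = -3 + p²)
P(F, u) = 33 + F*u (P(F, u) = F*u + (-3 + 6²) = F*u + (-3 + 36) = F*u + 33 = 33 + F*u)
(1*4)*(1 + P(2, 4)) = (1*4)*(1 + (33 + 2*4)) = 4*(1 + (33 + 8)) = 4*(1 + 41) = 4*42 = 168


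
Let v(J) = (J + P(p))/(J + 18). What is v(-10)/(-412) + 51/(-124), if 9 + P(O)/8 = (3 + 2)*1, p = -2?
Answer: -20361/51088 ≈ -0.39855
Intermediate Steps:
P(O) = -32 (P(O) = -72 + 8*((3 + 2)*1) = -72 + 8*(5*1) = -72 + 8*5 = -72 + 40 = -32)
v(J) = (-32 + J)/(18 + J) (v(J) = (J - 32)/(J + 18) = (-32 + J)/(18 + J))
v(-10)/(-412) + 51/(-124) = ((-32 - 10)/(18 - 10))/(-412) + 51/(-124) = (-42/8)*(-1/412) + 51*(-1/124) = ((⅛)*(-42))*(-1/412) - 51/124 = -21/4*(-1/412) - 51/124 = 21/1648 - 51/124 = -20361/51088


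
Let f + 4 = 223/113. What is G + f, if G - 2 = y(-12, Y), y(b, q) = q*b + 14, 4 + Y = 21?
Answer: -21473/113 ≈ -190.03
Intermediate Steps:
Y = 17 (Y = -4 + 21 = 17)
y(b, q) = 14 + b*q (y(b, q) = b*q + 14 = 14 + b*q)
G = -188 (G = 2 + (14 - 12*17) = 2 + (14 - 204) = 2 - 190 = -188)
f = -229/113 (f = -4 + 223/113 = -229/113 ≈ -2.0266)
G + f = -188 - 229/113 = -21473/113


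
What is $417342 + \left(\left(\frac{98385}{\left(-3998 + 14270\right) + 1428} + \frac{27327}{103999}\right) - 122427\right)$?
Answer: $\frac{23923978210801}{81119220} \approx 2.9492 \cdot 10^{5}$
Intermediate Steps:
$417342 + \left(\left(\frac{98385}{\left(-3998 + 14270\right) + 1428} + \frac{27327}{103999}\right) - 122427\right) = 417342 - \left(\frac{12732258246}{103999} - \frac{98385}{10272 + 1428}\right) = 417342 - \left(\frac{12732258246}{103999} - \frac{6559}{780}\right) = 417342 + \left(\left(98385 \cdot \frac{1}{11700} + \frac{27327}{103999}\right) - 122427\right) = 417342 + \left(\left(\frac{6559}{780} + \frac{27327}{103999}\right) - 122427\right) = 417342 + \left(\frac{703444501}{81119220} - 122427\right) = 417342 - \frac{9930479302439}{81119220} = \frac{23923978210801}{81119220}$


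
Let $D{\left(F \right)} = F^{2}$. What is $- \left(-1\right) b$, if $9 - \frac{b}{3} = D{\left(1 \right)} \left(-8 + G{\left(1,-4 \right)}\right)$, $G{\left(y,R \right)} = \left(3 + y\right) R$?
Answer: $99$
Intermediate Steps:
$G{\left(y,R \right)} = R \left(3 + y\right)$
$b = 99$ ($b = 27 - 3 \cdot 1^{2} \left(-8 - 4 \left(3 + 1\right)\right) = 27 - 3 \cdot 1 \left(-8 - 16\right) = 27 - 3 \cdot 1 \left(-24\right) = 27 - -72 = 27 + 72 = 99$)
$- \left(-1\right) b = - \left(-1\right) 99 = \left(-1\right) \left(-99\right) = 99$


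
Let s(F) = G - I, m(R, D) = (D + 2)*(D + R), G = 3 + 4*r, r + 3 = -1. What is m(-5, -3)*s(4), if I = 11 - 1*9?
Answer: -120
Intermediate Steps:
r = -4 (r = -3 - 1 = -4)
I = 2 (I = 11 - 9 = 2)
G = -13 (G = 3 + 4*(-4) = 3 - 16 = -13)
m(R, D) = (2 + D)*(D + R)
s(F) = -15 (s(F) = -13 - 1*2 = -13 - 2 = -15)
m(-5, -3)*s(4) = ((-3)² + 2*(-3) + 2*(-5) - 3*(-5))*(-15) = (9 - 6 - 10 + 15)*(-15) = 8*(-15) = -120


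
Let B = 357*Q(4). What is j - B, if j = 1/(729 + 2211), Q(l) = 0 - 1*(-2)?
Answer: -2099159/2940 ≈ -714.00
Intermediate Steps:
Q(l) = 2 (Q(l) = 0 + 2 = 2)
j = 1/2940 ≈ 0.00034014
B = 714 (B = 357*2 = 714)
j - B = 1/2940 - 1*714 = 1/2940 - 714 = -2099159/2940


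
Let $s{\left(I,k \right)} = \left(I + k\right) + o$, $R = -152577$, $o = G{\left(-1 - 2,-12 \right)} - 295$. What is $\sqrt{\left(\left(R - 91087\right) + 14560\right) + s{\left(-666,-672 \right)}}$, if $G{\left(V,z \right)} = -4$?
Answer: $7 i \sqrt{4709} \approx 480.35 i$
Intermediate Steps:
$o = -299$ ($o = -4 - 295 = -299$)
$s{\left(I,k \right)} = -299 + I + k$ ($s{\left(I,k \right)} = \left(I + k\right) - 299 = -299 + I + k$)
$\sqrt{\left(\left(R - 91087\right) + 14560\right) + s{\left(-666,-672 \right)}} = \sqrt{\left(\left(-152577 - 91087\right) + 14560\right) - 1637} = \sqrt{\left(-243664 + 14560\right) - 1637} = \sqrt{-229104 - 1637} = \sqrt{-230741} = 7 i \sqrt{4709}$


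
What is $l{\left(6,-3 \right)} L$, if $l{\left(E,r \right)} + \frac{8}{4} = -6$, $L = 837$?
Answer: $-6696$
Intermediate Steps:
$l{\left(E,r \right)} = -8$ ($l{\left(E,r \right)} = -2 - 6 = -8$)
$l{\left(6,-3 \right)} L = \left(-8\right) 837 = -6696$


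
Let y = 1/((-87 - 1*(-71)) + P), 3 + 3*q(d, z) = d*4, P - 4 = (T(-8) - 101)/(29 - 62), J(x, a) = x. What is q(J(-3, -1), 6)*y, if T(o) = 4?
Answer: 165/299 ≈ 0.55184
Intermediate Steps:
P = 229/33 (P = 4 + (4 - 101)/(29 - 62) = 4 - 97/(-33) = 4 - 97*(-1/33) = 4 + 97/33 = 229/33 ≈ 6.9394)
q(d, z) = -1 + 4*d/3 (q(d, z) = -1 + (d*4)/3 = -1 + (4*d)/3 = -1 + 4*d/3)
y = -33/299 (y = 1/((-87 - 1*(-71)) + 229/33) = 1/((-87 + 71) + 229/33) = 1/(-16 + 229/33) = 1/(-299/33) = -33/299 ≈ -0.11037)
q(J(-3, -1), 6)*y = (-1 + (4/3)*(-3))*(-33/299) = (-1 - 4)*(-33/299) = -5*(-33/299) = 165/299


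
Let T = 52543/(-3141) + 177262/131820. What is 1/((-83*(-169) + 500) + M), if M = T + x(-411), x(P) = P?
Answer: 69007770/973052108267 ≈ 7.0919e-5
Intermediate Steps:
T = -1061573053/69007770 (T = 52543*(-1/3141) + 177262*(1/131820) = -52543/3141 + 88631/65910 = -1061573053/69007770 ≈ -15.383)
M = -29423766523/69007770 (M = -1061573053/69007770 - 411 = -29423766523/69007770 ≈ -426.38)
1/((-83*(-169) + 500) + M) = 1/((-83*(-169) + 500) - 29423766523/69007770) = 1/((14027 + 500) - 29423766523/69007770) = 1/(14527 - 29423766523/69007770) = 1/(973052108267/69007770) = 69007770/973052108267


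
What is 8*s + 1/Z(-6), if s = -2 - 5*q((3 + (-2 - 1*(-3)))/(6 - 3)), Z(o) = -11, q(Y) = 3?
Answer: -1497/11 ≈ -136.09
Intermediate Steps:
s = -17 (s = -2 - 5*3 = -2 - 15 = -17)
8*s + 1/Z(-6) = 8*(-17) + 1/(-11) = -136 - 1/11 = -1497/11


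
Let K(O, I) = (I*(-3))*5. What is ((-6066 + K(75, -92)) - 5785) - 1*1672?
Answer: -12143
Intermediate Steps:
K(O, I) = -15*I (K(O, I) = -3*I*5 = -15*I)
((-6066 + K(75, -92)) - 5785) - 1*1672 = ((-6066 - 15*(-92)) - 5785) - 1*1672 = ((-6066 + 1380) - 5785) - 1672 = (-4686 - 5785) - 1672 = -10471 - 1672 = -12143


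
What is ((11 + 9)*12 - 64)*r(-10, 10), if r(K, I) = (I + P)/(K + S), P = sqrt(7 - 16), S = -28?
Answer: -880/19 - 264*I/19 ≈ -46.316 - 13.895*I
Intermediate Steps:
P = 3*I (P = sqrt(-9) = 3*I ≈ 3.0*I)
r(K, I) = (I + 3*I)/(-28 + K) (r(K, I) = (I + 3*I)/(K - 28) = (I + 3*I)/(-28 + K))
((11 + 9)*12 - 64)*r(-10, 10) = ((11 + 9)*12 - 64)*((10 + 3*I)/(-28 - 10)) = (20*12 - 64)*((10 + 3*I)/(-38)) = (240 - 64)*(-(10 + 3*I)/38) = 176*(-5/19 - 3*I/38) = -880/19 - 264*I/19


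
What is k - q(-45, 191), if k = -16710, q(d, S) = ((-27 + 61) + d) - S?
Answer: -16508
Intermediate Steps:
q(d, S) = 34 + d - S (q(d, S) = (34 + d) - S = 34 + d - S)
k - q(-45, 191) = -16710 - (34 - 45 - 1*191) = -16710 - (34 - 45 - 191) = -16710 - 1*(-202) = -16710 + 202 = -16508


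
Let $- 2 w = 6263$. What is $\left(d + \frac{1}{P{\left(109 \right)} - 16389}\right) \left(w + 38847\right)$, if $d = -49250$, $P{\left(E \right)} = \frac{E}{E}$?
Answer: $- \frac{57652603050431}{32776} \approx -1.759 \cdot 10^{9}$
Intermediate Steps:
$w = - \frac{6263}{2}$ ($w = \left(- \frac{1}{2}\right) 6263 = - \frac{6263}{2} \approx -3131.5$)
$P{\left(E \right)} = 1$
$\left(d + \frac{1}{P{\left(109 \right)} - 16389}\right) \left(w + 38847\right) = \left(-49250 + \frac{1}{1 - 16389}\right) \left(- \frac{6263}{2} + 38847\right) = \left(-49250 + \frac{1}{-16388}\right) \frac{71431}{2} = \left(-49250 - \frac{1}{16388}\right) \frac{71431}{2} = \left(- \frac{807109001}{16388}\right) \frac{71431}{2} = - \frac{57652603050431}{32776}$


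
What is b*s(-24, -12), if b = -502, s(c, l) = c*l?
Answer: -144576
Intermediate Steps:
b*s(-24, -12) = -(-12048)*(-12) = -502*288 = -144576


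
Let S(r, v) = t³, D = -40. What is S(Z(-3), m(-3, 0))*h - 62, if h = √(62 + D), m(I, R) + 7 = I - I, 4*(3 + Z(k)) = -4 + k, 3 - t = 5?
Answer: -62 - 8*√22 ≈ -99.523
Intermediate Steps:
t = -2 (t = 3 - 1*5 = 3 - 5 = -2)
Z(k) = -4 + k/4 (Z(k) = -3 + (-4 + k)/4 = -3 + (-1 + k/4) = -4 + k/4)
m(I, R) = -7 (m(I, R) = -7 + (I - I) = -7 + 0 = -7)
h = √22 (h = √(62 - 40) = √22 ≈ 4.6904)
S(r, v) = -8 (S(r, v) = (-2)³ = -8)
S(Z(-3), m(-3, 0))*h - 62 = -8*√22 - 62 = -62 - 8*√22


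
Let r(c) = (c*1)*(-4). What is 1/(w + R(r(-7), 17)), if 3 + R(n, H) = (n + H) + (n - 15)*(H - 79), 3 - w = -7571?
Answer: 1/6810 ≈ 0.00014684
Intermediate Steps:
w = 7574 (w = 3 - 1*(-7571) = 3 + 7571 = 7574)
r(c) = -4*c (r(c) = c*(-4) = -4*c)
R(n, H) = -3 + H + n + (-79 + H)*(-15 + n) (R(n, H) = -3 + ((n + H) + (n - 15)*(H - 79)) = -3 + ((H + n) + (-15 + n)*(-79 + H)) = -3 + ((H + n) + (-79 + H)*(-15 + n)) = -3 + (H + n + (-79 + H)*(-15 + n)) = -3 + H + n + (-79 + H)*(-15 + n))
1/(w + R(r(-7), 17)) = 1/(7574 + (1182 - (-312)*(-7) - 14*17 + 17*(-4*(-7)))) = 1/(7574 + (1182 - 78*28 - 238 + 17*28)) = 1/(7574 + (1182 - 2184 - 238 + 476)) = 1/(7574 - 764) = 1/6810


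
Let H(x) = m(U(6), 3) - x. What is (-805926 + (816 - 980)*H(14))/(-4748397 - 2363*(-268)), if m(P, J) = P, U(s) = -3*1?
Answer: 803138/4115113 ≈ 0.19517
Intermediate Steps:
U(s) = -3
H(x) = -3 - x
(-805926 + (816 - 980)*H(14))/(-4748397 - 2363*(-268)) = (-805926 + (816 - 980)*(-3 - 1*14))/(-4748397 - 2363*(-268)) = (-805926 - 164*(-3 - 14))/(-4748397 + 633284) = (-805926 - 164*(-17))/(-4115113) = (-805926 + 2788)*(-1/4115113) = -803138*(-1/4115113) = 803138/4115113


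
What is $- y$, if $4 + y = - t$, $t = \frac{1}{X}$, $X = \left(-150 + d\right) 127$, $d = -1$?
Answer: $\frac{76707}{19177} \approx 3.9999$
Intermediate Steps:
$X = -19177$ ($X = \left(-150 - 1\right) 127 = \left(-151\right) 127 = -19177$)
$t = - \frac{1}{19177}$ ($t = \frac{1}{-19177} = - \frac{1}{19177} \approx -5.2146 \cdot 10^{-5}$)
$y = - \frac{76707}{19177}$ ($y = -4 - - \frac{1}{19177} = -4 + \frac{1}{19177} = - \frac{76707}{19177} \approx -3.9999$)
$- y = \left(-1\right) \left(- \frac{76707}{19177}\right) = \frac{76707}{19177}$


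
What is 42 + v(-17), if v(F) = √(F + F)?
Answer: 42 + I*√34 ≈ 42.0 + 5.831*I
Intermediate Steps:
v(F) = √2*√F (v(F) = √(2*F) = √2*√F)
42 + v(-17) = 42 + √2*√(-17) = 42 + √2*(I*√17) = 42 + I*√34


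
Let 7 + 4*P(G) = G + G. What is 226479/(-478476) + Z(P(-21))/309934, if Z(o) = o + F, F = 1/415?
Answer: -9710917354693/20514277314120 ≈ -0.47337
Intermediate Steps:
F = 1/415 ≈ 0.0024096
P(G) = -7/4 + G/2 (P(G) = -7/4 + (G + G)/4 = -7/4 + (2*G)/4 = -7/4 + G/2)
Z(o) = 1/415 + o (Z(o) = o + 1/415 = 1/415 + o)
226479/(-478476) + Z(P(-21))/309934 = 226479/(-478476) + (1/415 + (-7/4 + (1/2)*(-21)))/309934 = 226479*(-1/478476) + (1/415 + (-7/4 - 21/2))*(1/309934) = -75493/159492 + (1/415 - 49/4)*(1/309934) = -75493/159492 - 20331/1660*1/309934 = -75493/159492 - 20331/514490440 = -9710917354693/20514277314120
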